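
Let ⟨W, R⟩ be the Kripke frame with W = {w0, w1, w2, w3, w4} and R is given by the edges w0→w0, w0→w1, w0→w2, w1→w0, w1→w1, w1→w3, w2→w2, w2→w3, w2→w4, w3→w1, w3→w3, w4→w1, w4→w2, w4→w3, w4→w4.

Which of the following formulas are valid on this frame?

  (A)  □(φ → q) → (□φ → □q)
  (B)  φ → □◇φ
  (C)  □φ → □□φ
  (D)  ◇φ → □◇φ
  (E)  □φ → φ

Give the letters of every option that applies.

R is reflexive: each world relates to itself.
R is not symmetric: w0 R w2 but not w2 R w0.
R is not transitive: w0 R w1 and w1 R w3 but not w0 R w3.
R is not euclidean: w0 R w1 and w0 R w2 but not w1 R w2.
(A) this is just K, valid on every normal frame.
(B) φ → □◇φ is axiom B, which corresponds to symmetry. R is not symmetric — not valid.
(C) □φ → □□φ is axiom 4, which corresponds to transitivity. R is not transitive — not valid.
(D) ◇φ → □◇φ is axiom 5, which corresponds to the euclidean property. R is not euclidean — not valid.
(E) axiom T: valid iff R is reflexive. R is reflexive — valid.

A, E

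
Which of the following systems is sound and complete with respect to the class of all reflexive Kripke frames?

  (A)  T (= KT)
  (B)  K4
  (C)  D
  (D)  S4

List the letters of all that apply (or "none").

A

(A) T (= KT) is determined by exactly this class.
(B) K4 is determined by the class of transitive frames.
(C) D is determined by the class of serial frames.
(D) S4 is determined by the class of reflexive and transitive frames.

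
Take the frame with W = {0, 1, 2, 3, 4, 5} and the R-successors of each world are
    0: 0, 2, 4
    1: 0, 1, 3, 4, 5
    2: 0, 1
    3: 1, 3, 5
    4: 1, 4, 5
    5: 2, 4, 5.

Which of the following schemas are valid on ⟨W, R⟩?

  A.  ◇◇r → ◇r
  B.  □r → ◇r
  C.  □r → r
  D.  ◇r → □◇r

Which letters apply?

B

R is not reflexive: not 2 R 2.
R is not transitive: 0 R 2 and 2 R 1 but not 0 R 1.
R is not euclidean: 0 R 2 and 0 R 4 but not 2 R 4.
R is serial: every world has an R-successor.
(A) ◇◇r → ◇r is the dual of axiom 4; it is valid on a frame exactly when R is transitive. R is not transitive, so not valid.
(B) axiom D: valid iff R is serial. R is serial — valid.
(C) axiom T: valid iff R is reflexive. R is not reflexive — not valid.
(D) axiom 5: valid iff R is euclidean. R is not euclidean — not valid.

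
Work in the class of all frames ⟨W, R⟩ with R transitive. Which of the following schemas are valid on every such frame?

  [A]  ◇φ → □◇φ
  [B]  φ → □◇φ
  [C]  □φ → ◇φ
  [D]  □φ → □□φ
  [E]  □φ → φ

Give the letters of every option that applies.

D

(A) axiom 5: valid iff R is euclidean. Such an R need not be euclidean — not valid.
(B) φ → □◇φ (axiom B) characterises the symmetric frames. Such an R need not be symmetric — not valid.
(C) □φ → ◇φ is axiom D, which corresponds to seriality. Such an R need not be serial — not valid.
(D) □φ → □□φ (axiom 4) characterises the transitive frames. Every such R is transitive — valid.
(E) □φ → φ (axiom T) characterises the reflexive frames. Such an R need not be reflexive — not valid.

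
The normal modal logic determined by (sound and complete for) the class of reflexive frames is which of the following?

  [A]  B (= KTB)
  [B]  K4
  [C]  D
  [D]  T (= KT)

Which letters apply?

D

(A) B (= KTB) is determined by the class of reflexive and symmetric frames.
(B) K4 is determined by the class of transitive frames.
(C) D is determined by the class of serial frames.
(D) T (= KT) is determined by exactly this class.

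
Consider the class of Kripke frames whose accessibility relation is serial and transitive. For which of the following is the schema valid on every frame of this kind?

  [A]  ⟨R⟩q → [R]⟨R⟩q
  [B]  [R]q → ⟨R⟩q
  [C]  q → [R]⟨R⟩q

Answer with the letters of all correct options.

(A) ⟨R⟩q → [R]⟨R⟩q (axiom 5) characterises the euclidean frames. Such an R need not be euclidean — not valid.
(B) [R]q → ⟨R⟩q is axiom D; it is valid on a frame exactly when R is serial. Every such R is serial, so valid.
(C) q → [R]⟨R⟩q is axiom B, which corresponds to symmetry. Such an R need not be symmetric — not valid.

B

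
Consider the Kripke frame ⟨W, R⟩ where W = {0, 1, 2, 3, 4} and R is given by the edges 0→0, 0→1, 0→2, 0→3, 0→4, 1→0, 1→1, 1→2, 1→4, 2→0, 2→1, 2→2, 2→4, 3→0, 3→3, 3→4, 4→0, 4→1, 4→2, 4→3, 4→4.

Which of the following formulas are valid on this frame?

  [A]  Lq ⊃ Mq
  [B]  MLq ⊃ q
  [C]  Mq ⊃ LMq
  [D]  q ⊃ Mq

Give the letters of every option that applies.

R is reflexive: each world relates to itself.
R is symmetric: every R-edge is matched by its reverse.
R is not euclidean: 0 R 1 and 0 R 3 but not 1 R 3.
R is serial: every world has an R-successor.
(A) Lq ⊃ Mq is axiom D, which corresponds to seriality. R is serial — valid.
(B) MLq ⊃ q (the dual of axiom B) characterises the symmetric frames. R is symmetric — valid.
(C) axiom 5: valid iff R is euclidean. R is not euclidean — not valid.
(D) q ⊃ Mq (the dual of axiom T) characterises the reflexive frames. R is reflexive — valid.

A, B, D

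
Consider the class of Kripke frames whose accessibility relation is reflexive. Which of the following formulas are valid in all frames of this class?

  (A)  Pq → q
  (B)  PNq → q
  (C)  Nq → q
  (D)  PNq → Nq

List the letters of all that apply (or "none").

A reflexive relation is serial.
(A) Pq → q (the converse of T) corresponds to R being a subset of the identity. Such an R need not be a subset of the identity, so not valid.
(B) the dual of axiom B: valid iff R is symmetric. Such an R need not be symmetric — not valid.
(C) axiom T: valid iff R is reflexive. Every such R is reflexive — valid.
(D) PNq → Nq is the dual of axiom 5, which corresponds to the euclidean property. Such an R need not be euclidean — not valid.

C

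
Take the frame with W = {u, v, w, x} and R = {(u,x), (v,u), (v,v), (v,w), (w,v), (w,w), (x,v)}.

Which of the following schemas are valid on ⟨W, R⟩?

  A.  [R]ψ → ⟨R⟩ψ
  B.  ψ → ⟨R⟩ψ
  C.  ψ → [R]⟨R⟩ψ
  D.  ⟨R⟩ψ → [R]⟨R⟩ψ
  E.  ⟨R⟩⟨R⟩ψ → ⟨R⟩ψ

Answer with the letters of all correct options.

A

R is not reflexive: not u R u.
R is not symmetric: u R x but not x R u.
R is not transitive: u R x and x R v but not u R v.
R is not euclidean: v R u and v R v but not u R v.
R is serial: every world has an R-successor.
(A) [R]ψ → ⟨R⟩ψ is axiom D, which corresponds to seriality. R is serial — valid.
(B) ψ → ⟨R⟩ψ is the dual of axiom T, which corresponds to reflexivity. R is not reflexive — not valid.
(C) axiom B: valid iff R is symmetric. R is not symmetric — not valid.
(D) ⟨R⟩ψ → [R]⟨R⟩ψ (axiom 5) characterises the euclidean frames. R is not euclidean — not valid.
(E) ⟨R⟩⟨R⟩ψ → ⟨R⟩ψ is the dual of axiom 4, which corresponds to transitivity. R is not transitive — not valid.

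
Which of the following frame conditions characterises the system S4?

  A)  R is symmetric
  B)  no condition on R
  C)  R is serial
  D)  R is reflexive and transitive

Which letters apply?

D

(A) this class determines KB, not S4.
(B) this class determines K, not S4.
(C) this class determines D, not S4.
(D) S4 is sound and complete for exactly this class.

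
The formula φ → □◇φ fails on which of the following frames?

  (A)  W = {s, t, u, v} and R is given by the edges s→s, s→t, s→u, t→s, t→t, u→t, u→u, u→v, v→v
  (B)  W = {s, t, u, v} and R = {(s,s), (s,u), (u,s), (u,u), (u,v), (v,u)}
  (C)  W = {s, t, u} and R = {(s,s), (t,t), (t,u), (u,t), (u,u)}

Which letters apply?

The schema φ → □◇φ is axiom B; it is valid on a frame iff R is symmetric.
(A) R is not symmetric (s R u but not u R s), so the schema fails here.
(B) R is symmetric (every R-edge is matched by its reverse), so the schema is valid here.
(C) R is symmetric (every R-edge is matched by its reverse), so the schema is valid here.

A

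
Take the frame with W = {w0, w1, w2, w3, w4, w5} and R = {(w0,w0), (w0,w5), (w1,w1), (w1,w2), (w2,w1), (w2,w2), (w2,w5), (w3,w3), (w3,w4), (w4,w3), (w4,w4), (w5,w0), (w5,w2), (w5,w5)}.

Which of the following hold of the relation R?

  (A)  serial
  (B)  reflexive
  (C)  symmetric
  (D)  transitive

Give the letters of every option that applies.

(A) serial: every world has an R-successor.
(B) reflexive: each world relates to itself.
(C) symmetric: every R-edge is matched by its reverse.
(D) not transitive: w0 R w5 and w5 R w2 but not w0 R w2.

A, B, C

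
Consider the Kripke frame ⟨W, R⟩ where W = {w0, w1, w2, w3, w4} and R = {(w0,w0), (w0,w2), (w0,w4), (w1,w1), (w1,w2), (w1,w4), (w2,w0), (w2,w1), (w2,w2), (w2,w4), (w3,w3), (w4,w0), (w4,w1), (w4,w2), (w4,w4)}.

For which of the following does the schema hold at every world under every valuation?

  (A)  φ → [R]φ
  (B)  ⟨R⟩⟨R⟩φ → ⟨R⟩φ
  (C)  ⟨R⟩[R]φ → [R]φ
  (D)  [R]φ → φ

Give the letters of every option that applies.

D

R is reflexive: each world relates to itself.
R is not transitive: w0 R w2 and w2 R w1 but not w0 R w1.
R is not euclidean: w2 R w0 and w2 R w1 but not w0 R w1.
R is not a subset of the identity: w0 R w2 with w0 ≠ w2.
(A) φ → [R]φ is equivalent to ◇p→p; it holds exactly when R ⊆ identity. Here R ⊄ identity — not valid.
(B) ⟨R⟩⟨R⟩φ → ⟨R⟩φ is the dual of axiom 4, which corresponds to transitivity. R is not transitive — not valid.
(C) ⟨R⟩[R]φ → [R]φ is the dual of axiom 5, which corresponds to the euclidean property. R is not euclidean — not valid.
(D) [R]φ → φ is axiom T, which corresponds to reflexivity. R is reflexive — valid.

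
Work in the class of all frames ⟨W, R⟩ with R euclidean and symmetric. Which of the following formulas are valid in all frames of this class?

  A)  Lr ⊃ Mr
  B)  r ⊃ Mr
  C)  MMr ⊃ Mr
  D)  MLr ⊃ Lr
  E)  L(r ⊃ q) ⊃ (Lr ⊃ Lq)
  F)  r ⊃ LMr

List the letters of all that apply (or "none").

A symmetric euclidean relation is transitive (uRv and vRw give vRu by symmetry, then uRw by the euclidean condition, applied at v).
(A) Lr ⊃ Mr (axiom D) characterises the serial frames. Such an R need not be serial — not valid.
(B) r ⊃ Mr is the dual of axiom T; it is valid on a frame exactly when R is reflexive. Such an R need not be reflexive, so not valid.
(C) MMr ⊃ Mr (the dual of axiom 4) characterises the transitive frames. Every such R is transitive — valid.
(D) MLr ⊃ Lr (the dual of axiom 5) characterises the euclidean frames. Every such R is euclidean — valid.
(E) this is just K, valid on every normal frame.
(F) r ⊃ LMr (axiom B) characterises the symmetric frames. Every such R is symmetric — valid.

C, D, E, F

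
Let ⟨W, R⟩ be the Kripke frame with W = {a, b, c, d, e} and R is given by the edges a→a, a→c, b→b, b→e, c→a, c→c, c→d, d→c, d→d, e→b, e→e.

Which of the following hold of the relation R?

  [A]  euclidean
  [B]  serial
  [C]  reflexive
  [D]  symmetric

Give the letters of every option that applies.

B, C, D

(A) not euclidean: c R a and c R d but not a R d.
(B) serial: every world has an R-successor.
(C) reflexive: each world relates to itself.
(D) symmetric: every R-edge is matched by its reverse.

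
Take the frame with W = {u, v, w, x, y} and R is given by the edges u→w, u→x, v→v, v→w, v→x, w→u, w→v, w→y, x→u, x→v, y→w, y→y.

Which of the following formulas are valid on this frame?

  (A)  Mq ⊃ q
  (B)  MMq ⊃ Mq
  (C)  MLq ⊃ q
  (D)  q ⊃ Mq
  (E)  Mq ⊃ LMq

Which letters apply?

C

R is not reflexive: not u R u.
R is symmetric: every R-edge is matched by its reverse.
R is not transitive: u R w and w R u but not u R u.
R is not euclidean: u R w and u R x but not w R x.
R is not a subset of the identity: u R w with u ≠ w.
(A) Mq ⊃ q is the converse of T; it holds exactly when R ⊆ identity. Here R ⊄ identity — not valid.
(B) MMq ⊃ Mq is the dual of axiom 4; it is valid on a frame exactly when R is transitive. R is not transitive, so not valid.
(C) the dual of axiom B: valid iff R is symmetric. R is symmetric — valid.
(D) the dual of axiom T: valid iff R is reflexive. R is not reflexive — not valid.
(E) axiom 5: valid iff R is euclidean. R is not euclidean — not valid.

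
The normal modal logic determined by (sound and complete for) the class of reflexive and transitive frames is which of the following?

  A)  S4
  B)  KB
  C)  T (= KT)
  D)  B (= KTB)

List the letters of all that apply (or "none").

A

(A) S4 is determined by exactly this class.
(B) KB is determined by the class of symmetric frames.
(C) T (= KT) is determined by the class of reflexive frames.
(D) B (= KTB) is determined by the class of reflexive and symmetric frames.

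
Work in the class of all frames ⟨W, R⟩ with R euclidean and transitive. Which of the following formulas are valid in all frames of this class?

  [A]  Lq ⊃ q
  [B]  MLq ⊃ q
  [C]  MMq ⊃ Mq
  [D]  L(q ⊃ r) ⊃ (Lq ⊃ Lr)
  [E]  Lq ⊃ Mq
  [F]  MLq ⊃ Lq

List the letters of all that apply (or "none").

(A) Lq ⊃ q (axiom T) characterises the reflexive frames. Such an R need not be reflexive — not valid.
(B) MLq ⊃ q is the dual of axiom B; it is valid on a frame exactly when R is symmetric. Such an R need not be symmetric, so not valid.
(C) MMq ⊃ Mq is the dual of axiom 4, which corresponds to transitivity. Every such R is transitive — valid.
(D) L(q ⊃ r) ⊃ (Lq ⊃ Lr) is the K axiom; it holds on all frames — valid.
(E) Lq ⊃ Mq is axiom D; it is valid on a frame exactly when R is serial. Such an R need not be serial, so not valid.
(F) MLq ⊃ Lq is the dual of axiom 5; it is valid on a frame exactly when R is euclidean. Every such R is euclidean, so valid.

C, D, F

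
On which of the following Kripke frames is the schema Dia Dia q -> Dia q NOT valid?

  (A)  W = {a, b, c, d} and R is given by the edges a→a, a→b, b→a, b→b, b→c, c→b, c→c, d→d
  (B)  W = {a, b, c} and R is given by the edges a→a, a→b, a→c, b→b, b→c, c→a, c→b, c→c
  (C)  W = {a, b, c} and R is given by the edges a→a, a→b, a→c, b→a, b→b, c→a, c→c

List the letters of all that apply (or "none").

The schema Dia Dia q -> Dia q is the dual of axiom 4; it is valid on a frame iff R is transitive.
(A) R is not transitive (a R b and b R c but not a R c), so the schema fails here.
(B) R is not transitive (b R c and c R a but not b R a), so the schema fails here.
(C) R is not transitive (b R a and a R c but not b R c), so the schema fails here.

A, B, C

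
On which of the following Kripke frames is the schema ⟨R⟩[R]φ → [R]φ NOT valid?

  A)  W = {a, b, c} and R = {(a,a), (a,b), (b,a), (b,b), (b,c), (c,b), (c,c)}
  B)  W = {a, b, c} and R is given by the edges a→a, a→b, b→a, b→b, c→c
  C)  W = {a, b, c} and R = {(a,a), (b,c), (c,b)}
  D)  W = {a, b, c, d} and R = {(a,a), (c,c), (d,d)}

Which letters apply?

A, C

The schema ⟨R⟩[R]φ → [R]φ is the dual of axiom 5; it is valid on a frame iff R is euclidean.
(A) R is not euclidean (b R a and b R c but not a R c), so the schema fails here.
(B) R is euclidean (any two R-successors of the same world are R-related), so the schema is valid here.
(C) R is not euclidean (b R c and b R c but not c R c), so the schema fails here.
(D) R is euclidean (any two R-successors of the same world are R-related), so the schema is valid here.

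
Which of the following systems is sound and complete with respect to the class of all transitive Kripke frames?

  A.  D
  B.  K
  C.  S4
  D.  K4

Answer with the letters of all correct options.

(A) D is determined by the class of serial frames.
(B) K is determined by the class of arbitrary frames.
(C) S4 is determined by the class of reflexive and transitive frames.
(D) K4 is determined by exactly this class.

D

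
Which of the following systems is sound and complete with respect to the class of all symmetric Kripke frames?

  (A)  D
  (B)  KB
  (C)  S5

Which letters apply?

B

(A) D is determined by the class of serial frames.
(B) KB is determined by exactly this class.
(C) S5 is determined by the class of reflexive, symmetric, and transitive frames.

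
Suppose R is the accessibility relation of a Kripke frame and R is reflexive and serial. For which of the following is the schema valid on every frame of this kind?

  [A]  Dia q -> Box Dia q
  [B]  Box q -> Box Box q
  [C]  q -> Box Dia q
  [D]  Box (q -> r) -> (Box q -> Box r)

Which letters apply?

(A) Dia q -> Box Dia q is axiom 5; it is valid on a frame exactly when R is euclidean. Such an R need not be euclidean, so not valid.
(B) axiom 4: valid iff R is transitive. Such an R need not be transitive — not valid.
(C) q -> Box Dia q (axiom B) characterises the symmetric frames. Such an R need not be symmetric — not valid.
(D) Box (q -> r) -> (Box q -> Box r) is axiom K, valid on every Kripke frame — valid.

D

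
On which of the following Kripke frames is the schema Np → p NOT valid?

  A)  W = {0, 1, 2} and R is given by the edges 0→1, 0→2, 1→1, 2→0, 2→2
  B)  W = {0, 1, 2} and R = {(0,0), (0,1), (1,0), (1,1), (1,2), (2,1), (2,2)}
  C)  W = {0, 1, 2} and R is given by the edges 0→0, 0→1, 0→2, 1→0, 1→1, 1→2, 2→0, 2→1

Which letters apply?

The schema Np → p is axiom T; it is valid on a frame iff R is reflexive.
(A) R is not reflexive (not 0 R 0), so the schema fails here.
(B) R is reflexive (each world relates to itself), so the schema is valid here.
(C) R is not reflexive (not 2 R 2), so the schema fails here.

A, C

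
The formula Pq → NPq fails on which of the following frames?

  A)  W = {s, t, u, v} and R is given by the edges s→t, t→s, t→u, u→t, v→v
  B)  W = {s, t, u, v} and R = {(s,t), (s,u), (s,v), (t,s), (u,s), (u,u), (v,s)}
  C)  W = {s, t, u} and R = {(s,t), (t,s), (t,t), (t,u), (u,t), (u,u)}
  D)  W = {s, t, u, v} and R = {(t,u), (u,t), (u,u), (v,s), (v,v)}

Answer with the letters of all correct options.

A, B, C, D

The schema Pq → NPq is axiom 5; it is valid on a frame iff R is euclidean.
(A) R is not euclidean (t R s and t R u but not s R u), so the schema fails here.
(B) R is not euclidean (s R t and s R u but not t R u), so the schema fails here.
(C) R is not euclidean (t R s and t R u but not s R u), so the schema fails here.
(D) R is not euclidean (v R s and v R v but not s R v), so the schema fails here.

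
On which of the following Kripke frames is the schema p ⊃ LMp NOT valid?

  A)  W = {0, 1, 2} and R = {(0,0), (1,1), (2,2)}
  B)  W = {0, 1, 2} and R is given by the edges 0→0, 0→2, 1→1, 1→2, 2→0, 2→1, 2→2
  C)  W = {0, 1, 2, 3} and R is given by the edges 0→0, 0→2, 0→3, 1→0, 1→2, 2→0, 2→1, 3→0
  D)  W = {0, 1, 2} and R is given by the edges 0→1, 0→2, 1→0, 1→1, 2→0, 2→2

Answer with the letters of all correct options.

C

The schema p ⊃ LMp is axiom B; it is valid on a frame iff R is symmetric.
(A) R is symmetric (every R-edge is matched by its reverse), so the schema is valid here.
(B) R is symmetric (every R-edge is matched by its reverse), so the schema is valid here.
(C) R is not symmetric (1 R 0 but not 0 R 1), so the schema fails here.
(D) R is symmetric (every R-edge is matched by its reverse), so the schema is valid here.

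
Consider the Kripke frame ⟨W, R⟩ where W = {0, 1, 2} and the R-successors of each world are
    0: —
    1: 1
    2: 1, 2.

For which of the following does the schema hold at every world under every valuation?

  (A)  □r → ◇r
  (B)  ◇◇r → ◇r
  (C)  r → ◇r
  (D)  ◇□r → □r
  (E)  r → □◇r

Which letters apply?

B

R is not reflexive: not 0 R 0.
R is not symmetric: 2 R 1 but not 1 R 2.
R is transitive: R is closed under composition.
R is not euclidean: 2 R 1 and 2 R 2 but not 1 R 2.
R is not serial: 0 has no R-successor.
(A) axiom D: valid iff R is serial. R is not serial — not valid.
(B) ◇◇r → ◇r (the dual of axiom 4) characterises the transitive frames. R is transitive — valid.
(C) r → ◇r (the dual of axiom T) characterises the reflexive frames. R is not reflexive — not valid.
(D) the dual of axiom 5: valid iff R is euclidean. R is not euclidean — not valid.
(E) r → □◇r is axiom B, which corresponds to symmetry. R is not symmetric — not valid.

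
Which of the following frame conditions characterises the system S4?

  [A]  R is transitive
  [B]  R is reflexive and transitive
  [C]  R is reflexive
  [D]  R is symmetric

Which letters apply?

B

(A) this class determines K4, not S4.
(B) S4 is sound and complete for exactly this class.
(C) this class determines T (= KT), not S4.
(D) this class determines KB, not S4.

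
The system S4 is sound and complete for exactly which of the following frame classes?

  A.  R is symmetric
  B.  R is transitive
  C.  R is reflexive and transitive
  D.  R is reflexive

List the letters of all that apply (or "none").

(A) this class determines KB, not S4.
(B) this class determines K4, not S4.
(C) S4 is sound and complete for exactly this class.
(D) this class determines T (= KT), not S4.

C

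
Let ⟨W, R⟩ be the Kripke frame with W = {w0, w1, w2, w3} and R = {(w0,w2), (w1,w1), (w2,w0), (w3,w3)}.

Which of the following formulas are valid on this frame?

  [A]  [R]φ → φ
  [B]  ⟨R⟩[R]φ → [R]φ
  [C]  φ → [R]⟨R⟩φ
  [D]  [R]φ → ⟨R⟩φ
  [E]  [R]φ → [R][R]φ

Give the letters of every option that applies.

C, D

R is not reflexive: not w0 R w0.
R is symmetric: every R-edge is matched by its reverse.
R is not transitive: w0 R w2 and w2 R w0 but not w0 R w0.
R is not euclidean: w0 R w2 and w0 R w2 but not w2 R w2.
R is serial: every world has an R-successor.
(A) axiom T: valid iff R is reflexive. R is not reflexive — not valid.
(B) ⟨R⟩[R]φ → [R]φ (the dual of axiom 5) characterises the euclidean frames. R is not euclidean — not valid.
(C) axiom B: valid iff R is symmetric. R is symmetric — valid.
(D) [R]φ → ⟨R⟩φ (axiom D) characterises the serial frames. R is serial — valid.
(E) [R]φ → [R][R]φ is axiom 4; it is valid on a frame exactly when R is transitive. R is not transitive, so not valid.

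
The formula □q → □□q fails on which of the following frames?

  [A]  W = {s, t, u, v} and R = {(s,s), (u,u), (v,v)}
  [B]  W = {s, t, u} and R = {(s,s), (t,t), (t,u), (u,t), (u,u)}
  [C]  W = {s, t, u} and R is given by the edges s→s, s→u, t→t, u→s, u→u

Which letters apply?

none

The schema □q → □□q is axiom 4; it is valid on a frame iff R is transitive.
(A) R is transitive (R is closed under composition), so the schema is valid here.
(B) R is transitive (R is closed under composition), so the schema is valid here.
(C) R is transitive (R is closed under composition), so the schema is valid here.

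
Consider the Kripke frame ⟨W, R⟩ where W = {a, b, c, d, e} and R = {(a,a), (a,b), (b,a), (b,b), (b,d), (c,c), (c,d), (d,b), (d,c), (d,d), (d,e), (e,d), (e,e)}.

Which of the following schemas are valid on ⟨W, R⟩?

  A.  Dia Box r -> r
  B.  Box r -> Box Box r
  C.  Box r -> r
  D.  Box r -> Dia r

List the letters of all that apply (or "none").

R is reflexive: each world relates to itself.
R is symmetric: every R-edge is matched by its reverse.
R is not transitive: a R b and b R d but not a R d.
R is serial: every world has an R-successor.
(A) Dia Box r -> r (the dual of axiom B) characterises the symmetric frames. R is symmetric — valid.
(B) Box r -> Box Box r (axiom 4) characterises the transitive frames. R is not transitive — not valid.
(C) Box r -> r is axiom T; it is valid on a frame exactly when R is reflexive. R is reflexive, so valid.
(D) Box r -> Dia r is axiom D, which corresponds to seriality. R is serial — valid.

A, C, D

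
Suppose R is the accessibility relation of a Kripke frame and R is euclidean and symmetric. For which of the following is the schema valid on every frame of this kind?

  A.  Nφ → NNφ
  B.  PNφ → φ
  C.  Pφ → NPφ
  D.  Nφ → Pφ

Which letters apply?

A, B, C

A symmetric euclidean relation is transitive (uRv and vRw give vRu by symmetry, then uRw by the euclidean condition, applied at v).
(A) Nφ → NNφ is axiom 4; it is valid on a frame exactly when R is transitive. Every such R is transitive, so valid.
(B) PNφ → φ (the dual of axiom B) characterises the symmetric frames. Every such R is symmetric — valid.
(C) Pφ → NPφ (axiom 5) characterises the euclidean frames. Every such R is euclidean — valid.
(D) Nφ → Pφ is axiom D; it is valid on a frame exactly when R is serial. Such an R need not be serial, so not valid.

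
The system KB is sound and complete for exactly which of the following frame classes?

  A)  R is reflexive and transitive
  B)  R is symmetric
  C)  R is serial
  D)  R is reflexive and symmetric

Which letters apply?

B

(A) this class determines S4, not KB.
(B) KB is sound and complete for exactly this class.
(C) this class determines D, not KB.
(D) this class determines B (= KTB), not KB.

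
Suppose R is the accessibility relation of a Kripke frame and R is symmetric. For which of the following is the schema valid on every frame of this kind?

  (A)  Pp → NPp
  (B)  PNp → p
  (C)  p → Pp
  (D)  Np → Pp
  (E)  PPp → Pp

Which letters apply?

(A) axiom 5: valid iff R is euclidean. Such an R need not be euclidean — not valid.
(B) the dual of axiom B: valid iff R is symmetric. Every such R is symmetric — valid.
(C) p → Pp (the dual of axiom T) characterises the reflexive frames. Such an R need not be reflexive — not valid.
(D) Np → Pp is axiom D; it is valid on a frame exactly when R is serial. Such an R need not be serial, so not valid.
(E) PPp → Pp is the dual of axiom 4; it is valid on a frame exactly when R is transitive. Such an R need not be transitive, so not valid.

B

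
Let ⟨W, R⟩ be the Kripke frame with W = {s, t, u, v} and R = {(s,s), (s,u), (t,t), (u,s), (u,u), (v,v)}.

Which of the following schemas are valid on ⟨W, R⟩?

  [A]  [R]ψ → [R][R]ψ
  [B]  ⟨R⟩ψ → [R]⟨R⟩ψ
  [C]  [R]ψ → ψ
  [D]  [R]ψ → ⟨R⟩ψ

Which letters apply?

R is reflexive: each world relates to itself.
R is transitive: R is closed under composition.
R is euclidean: any two R-successors of the same world are R-related.
R is serial: every world has an R-successor.
(A) axiom 4: valid iff R is transitive. R is transitive — valid.
(B) ⟨R⟩ψ → [R]⟨R⟩ψ is axiom 5, which corresponds to the euclidean property. R is euclidean — valid.
(C) [R]ψ → ψ (axiom T) characterises the reflexive frames. R is reflexive — valid.
(D) [R]ψ → ⟨R⟩ψ is axiom D, which corresponds to seriality. R is serial — valid.

A, B, C, D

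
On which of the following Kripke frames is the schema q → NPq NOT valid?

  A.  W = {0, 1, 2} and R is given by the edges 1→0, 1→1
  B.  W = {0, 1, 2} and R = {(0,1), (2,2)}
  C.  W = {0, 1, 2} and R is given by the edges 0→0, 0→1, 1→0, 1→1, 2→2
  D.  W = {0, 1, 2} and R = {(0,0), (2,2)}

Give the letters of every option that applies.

A, B

The schema q → NPq is axiom B; it is valid on a frame iff R is symmetric.
(A) R is not symmetric (1 R 0 but not 0 R 1), so the schema fails here.
(B) R is not symmetric (0 R 1 but not 1 R 0), so the schema fails here.
(C) R is symmetric (every R-edge is matched by its reverse), so the schema is valid here.
(D) R is symmetric (every R-edge is matched by its reverse), so the schema is valid here.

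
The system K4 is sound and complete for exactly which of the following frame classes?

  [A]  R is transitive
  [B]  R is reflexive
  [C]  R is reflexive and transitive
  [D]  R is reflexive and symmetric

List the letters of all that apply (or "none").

(A) K4 is sound and complete for exactly this class.
(B) this class determines T (= KT), not K4.
(C) this class determines S4, not K4.
(D) this class determines B (= KTB), not K4.

A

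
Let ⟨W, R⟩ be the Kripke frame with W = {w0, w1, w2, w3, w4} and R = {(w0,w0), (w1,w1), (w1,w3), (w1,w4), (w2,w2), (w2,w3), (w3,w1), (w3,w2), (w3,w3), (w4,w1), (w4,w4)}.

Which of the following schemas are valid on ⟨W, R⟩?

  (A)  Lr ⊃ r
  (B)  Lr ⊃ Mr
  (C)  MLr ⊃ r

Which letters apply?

A, B, C

R is reflexive: each world relates to itself.
R is symmetric: every R-edge is matched by its reverse.
R is serial: every world has an R-successor.
(A) axiom T: valid iff R is reflexive. R is reflexive — valid.
(B) axiom D: valid iff R is serial. R is serial — valid.
(C) MLr ⊃ r is the dual of axiom B; it is valid on a frame exactly when R is symmetric. R is symmetric, so valid.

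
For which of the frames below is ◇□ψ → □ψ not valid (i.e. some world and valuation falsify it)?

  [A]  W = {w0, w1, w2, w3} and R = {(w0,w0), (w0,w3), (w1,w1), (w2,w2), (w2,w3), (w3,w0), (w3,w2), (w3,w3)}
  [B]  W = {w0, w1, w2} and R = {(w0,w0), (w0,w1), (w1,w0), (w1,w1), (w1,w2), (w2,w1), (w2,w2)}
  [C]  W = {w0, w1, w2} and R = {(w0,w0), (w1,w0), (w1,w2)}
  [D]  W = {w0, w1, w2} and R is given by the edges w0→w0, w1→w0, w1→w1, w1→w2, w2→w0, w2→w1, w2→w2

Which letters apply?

A, B, C, D

The schema ◇□ψ → □ψ is the dual of axiom 5; it is valid on a frame iff R is euclidean.
(A) R is not euclidean (w3 R w0 and w3 R w2 but not w0 R w2), so the schema fails here.
(B) R is not euclidean (w1 R w0 and w1 R w2 but not w0 R w2), so the schema fails here.
(C) R is not euclidean (w1 R w0 and w1 R w2 but not w0 R w2), so the schema fails here.
(D) R is not euclidean (w1 R w0 and w1 R w1 but not w0 R w1), so the schema fails here.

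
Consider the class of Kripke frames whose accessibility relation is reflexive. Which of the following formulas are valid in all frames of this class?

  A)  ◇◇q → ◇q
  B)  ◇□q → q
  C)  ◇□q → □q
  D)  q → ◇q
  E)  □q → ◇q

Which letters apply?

A reflexive relation is serial.
(A) ◇◇q → ◇q is the dual of axiom 4; it is valid on a frame exactly when R is transitive. Such an R need not be transitive, so not valid.
(B) ◇□q → q is the dual of axiom B; it is valid on a frame exactly when R is symmetric. Such an R need not be symmetric, so not valid.
(C) ◇□q → □q (the dual of axiom 5) characterises the euclidean frames. Such an R need not be euclidean — not valid.
(D) the dual of axiom T: valid iff R is reflexive. Every such R is reflexive — valid.
(E) □q → ◇q is axiom D; it is valid on a frame exactly when R is serial. Every such R is serial, so valid.

D, E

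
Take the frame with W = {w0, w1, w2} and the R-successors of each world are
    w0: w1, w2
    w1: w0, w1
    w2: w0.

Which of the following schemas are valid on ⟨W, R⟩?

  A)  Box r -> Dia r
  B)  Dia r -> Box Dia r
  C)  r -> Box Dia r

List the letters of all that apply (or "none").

R is symmetric: every R-edge is matched by its reverse.
R is not euclidean: w0 R w1 and w0 R w2 but not w1 R w2.
R is serial: every world has an R-successor.
(A) Box r -> Dia r is axiom D, which corresponds to seriality. R is serial — valid.
(B) Dia r -> Box Dia r is axiom 5; it is valid on a frame exactly when R is euclidean. R is not euclidean, so not valid.
(C) r -> Box Dia r is axiom B; it is valid on a frame exactly when R is symmetric. R is symmetric, so valid.

A, C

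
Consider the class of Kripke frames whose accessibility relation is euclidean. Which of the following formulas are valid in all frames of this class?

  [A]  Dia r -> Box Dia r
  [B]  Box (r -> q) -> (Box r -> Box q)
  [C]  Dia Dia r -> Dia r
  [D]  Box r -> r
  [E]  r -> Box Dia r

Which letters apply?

A, B

(A) axiom 5: valid iff R is euclidean. Every such R is euclidean — valid.
(B) Box (r -> q) -> (Box r -> Box q) is the K axiom; it holds on all frames — valid.
(C) Dia Dia r -> Dia r is the dual of axiom 4; it is valid on a frame exactly when R is transitive. Such an R need not be transitive, so not valid.
(D) axiom T: valid iff R is reflexive. Such an R need not be reflexive — not valid.
(E) axiom B: valid iff R is symmetric. Such an R need not be symmetric — not valid.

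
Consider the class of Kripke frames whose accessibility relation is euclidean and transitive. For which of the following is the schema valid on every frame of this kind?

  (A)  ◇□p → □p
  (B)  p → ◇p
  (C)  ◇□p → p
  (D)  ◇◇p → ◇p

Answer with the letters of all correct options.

(A) ◇□p → □p is the dual of axiom 5; it is valid on a frame exactly when R is euclidean. Every such R is euclidean, so valid.
(B) p → ◇p (the dual of axiom T) characterises the reflexive frames. Such an R need not be reflexive — not valid.
(C) the dual of axiom B: valid iff R is symmetric. Such an R need not be symmetric — not valid.
(D) the dual of axiom 4: valid iff R is transitive. Every such R is transitive — valid.

A, D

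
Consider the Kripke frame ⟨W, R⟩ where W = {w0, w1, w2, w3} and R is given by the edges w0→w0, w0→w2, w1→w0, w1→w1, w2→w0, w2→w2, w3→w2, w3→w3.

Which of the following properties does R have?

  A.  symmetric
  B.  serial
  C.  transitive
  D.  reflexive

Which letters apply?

B, D

(A) not symmetric: w1 R w0 but not w0 R w1.
(B) serial: every world has an R-successor.
(C) not transitive: w1 R w0 and w0 R w2 but not w1 R w2.
(D) reflexive: each world relates to itself.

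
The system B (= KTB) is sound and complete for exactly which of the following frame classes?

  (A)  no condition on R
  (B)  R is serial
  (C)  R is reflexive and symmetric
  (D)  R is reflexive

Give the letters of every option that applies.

C

(A) this class determines K, not B (= KTB).
(B) this class determines D, not B (= KTB).
(C) B (= KTB) is sound and complete for exactly this class.
(D) this class determines T (= KT), not B (= KTB).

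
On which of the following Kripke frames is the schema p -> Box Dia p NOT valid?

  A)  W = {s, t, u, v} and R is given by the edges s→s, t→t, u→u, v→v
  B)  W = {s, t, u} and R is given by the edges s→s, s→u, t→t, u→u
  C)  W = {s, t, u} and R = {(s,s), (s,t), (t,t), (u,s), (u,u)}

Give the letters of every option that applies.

B, C

The schema p -> Box Dia p is axiom B; it is valid on a frame iff R is symmetric.
(A) R is symmetric (every R-edge is matched by its reverse), so the schema is valid here.
(B) R is not symmetric (s R u but not u R s), so the schema fails here.
(C) R is not symmetric (s R t but not t R s), so the schema fails here.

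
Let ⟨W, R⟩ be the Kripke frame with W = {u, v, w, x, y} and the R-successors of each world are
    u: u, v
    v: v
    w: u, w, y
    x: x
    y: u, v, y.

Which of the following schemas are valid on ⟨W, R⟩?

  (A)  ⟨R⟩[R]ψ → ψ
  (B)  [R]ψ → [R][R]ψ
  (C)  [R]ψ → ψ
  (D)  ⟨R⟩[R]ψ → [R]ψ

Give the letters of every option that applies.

C

R is reflexive: each world relates to itself.
R is not symmetric: u R v but not v R u.
R is not transitive: w R u and u R v but not w R v.
R is not euclidean: u R v and u R u but not v R u.
(A) ⟨R⟩[R]ψ → ψ is the dual of axiom B; it is valid on a frame exactly when R is symmetric. R is not symmetric, so not valid.
(B) [R]ψ → [R][R]ψ is axiom 4; it is valid on a frame exactly when R is transitive. R is not transitive, so not valid.
(C) [R]ψ → ψ is axiom T; it is valid on a frame exactly when R is reflexive. R is reflexive, so valid.
(D) the dual of axiom 5: valid iff R is euclidean. R is not euclidean — not valid.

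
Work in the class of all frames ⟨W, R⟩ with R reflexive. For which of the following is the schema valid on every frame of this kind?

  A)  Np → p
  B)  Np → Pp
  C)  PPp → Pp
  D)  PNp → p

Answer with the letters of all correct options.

A, B

A reflexive relation is serial.
(A) Np → p (axiom T) characterises the reflexive frames. Every such R is reflexive — valid.
(B) Np → Pp is axiom D; it is valid on a frame exactly when R is serial. Every such R is serial, so valid.
(C) PPp → Pp is the dual of axiom 4; it is valid on a frame exactly when R is transitive. Such an R need not be transitive, so not valid.
(D) PNp → p is the dual of axiom B; it is valid on a frame exactly when R is symmetric. Such an R need not be symmetric, so not valid.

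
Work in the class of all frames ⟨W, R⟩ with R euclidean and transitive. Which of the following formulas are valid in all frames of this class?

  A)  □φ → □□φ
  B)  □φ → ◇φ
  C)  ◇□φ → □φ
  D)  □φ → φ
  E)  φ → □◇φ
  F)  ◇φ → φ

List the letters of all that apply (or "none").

(A) □φ → □□φ is axiom 4; it is valid on a frame exactly when R is transitive. Every such R is transitive, so valid.
(B) axiom D: valid iff R is serial. Such an R need not be serial — not valid.
(C) the dual of axiom 5: valid iff R is euclidean. Every such R is euclidean — valid.
(D) □φ → φ is axiom T; it is valid on a frame exactly when R is reflexive. Such an R need not be reflexive, so not valid.
(E) φ → □◇φ is axiom B; it is valid on a frame exactly when R is symmetric. Such an R need not be symmetric, so not valid.
(F) ◇φ → φ (the converse of T) corresponds to R being a subset of the identity. Such an R need not be a subset of the identity, so not valid.

A, C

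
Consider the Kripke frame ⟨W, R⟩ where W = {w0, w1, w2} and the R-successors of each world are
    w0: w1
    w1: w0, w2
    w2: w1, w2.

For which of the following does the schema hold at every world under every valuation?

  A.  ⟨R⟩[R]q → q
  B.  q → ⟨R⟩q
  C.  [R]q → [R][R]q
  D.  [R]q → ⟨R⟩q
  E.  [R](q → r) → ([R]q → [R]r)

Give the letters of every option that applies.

A, D, E

R is not reflexive: not w0 R w0.
R is symmetric: every R-edge is matched by its reverse.
R is not transitive: w0 R w1 and w1 R w0 but not w0 R w0.
R is serial: every world has an R-successor.
(A) ⟨R⟩[R]q → q (the dual of axiom B) characterises the symmetric frames. R is symmetric — valid.
(B) the dual of axiom T: valid iff R is reflexive. R is not reflexive — not valid.
(C) [R]q → [R][R]q is axiom 4, which corresponds to transitivity. R is not transitive — not valid.
(D) axiom D: valid iff R is serial. R is serial — valid.
(E) [R](q → r) → ([R]q → [R]r) is the K axiom; it holds on all frames — valid.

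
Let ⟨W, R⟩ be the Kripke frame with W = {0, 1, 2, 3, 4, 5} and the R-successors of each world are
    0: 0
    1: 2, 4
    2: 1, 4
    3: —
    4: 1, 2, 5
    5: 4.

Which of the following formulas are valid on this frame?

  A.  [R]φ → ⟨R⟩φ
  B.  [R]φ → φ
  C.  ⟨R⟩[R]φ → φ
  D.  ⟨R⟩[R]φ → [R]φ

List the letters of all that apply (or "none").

R is not reflexive: not 1 R 1.
R is symmetric: every R-edge is matched by its reverse.
R is not euclidean: 4 R 1 and 4 R 5 but not 1 R 5.
R is not serial: 3 has no R-successor.
(A) [R]φ → ⟨R⟩φ (axiom D) characterises the serial frames. R is not serial — not valid.
(B) [R]φ → φ (axiom T) characterises the reflexive frames. R is not reflexive — not valid.
(C) ⟨R⟩[R]φ → φ is the dual of axiom B; it is valid on a frame exactly when R is symmetric. R is symmetric, so valid.
(D) ⟨R⟩[R]φ → [R]φ is the dual of axiom 5, which corresponds to the euclidean property. R is not euclidean — not valid.

C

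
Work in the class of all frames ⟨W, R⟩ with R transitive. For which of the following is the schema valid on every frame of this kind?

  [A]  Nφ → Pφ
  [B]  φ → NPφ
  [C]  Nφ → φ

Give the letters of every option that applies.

(A) Nφ → Pφ (axiom D) characterises the serial frames. Such an R need not be serial — not valid.
(B) φ → NPφ is axiom B; it is valid on a frame exactly when R is symmetric. Such an R need not be symmetric, so not valid.
(C) axiom T: valid iff R is reflexive. Such an R need not be reflexive — not valid.

none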